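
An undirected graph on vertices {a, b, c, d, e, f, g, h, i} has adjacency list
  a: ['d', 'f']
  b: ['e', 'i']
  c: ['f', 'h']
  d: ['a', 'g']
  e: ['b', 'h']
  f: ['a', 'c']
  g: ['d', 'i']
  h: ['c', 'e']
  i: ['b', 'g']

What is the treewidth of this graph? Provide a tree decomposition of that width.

Every bag has size at most 3, so the width is 3 − 1 = 2 and tw(G) ≤ 2. Since b–i–g–d–a–f–c–h–e–b is a cycle in G, G is not acyclic. Forests are exactly the graphs of treewidth ≤ 1, so tw(G) ≥ 2. The upper and lower bounds meet at 2, so that is the treewidth.

Treewidth 2.
One optimal decomposition is:
Bags: B1 = {b, g, i}  B2 = {b, d, g}  B3 = {a, b, d}  B4 = {a, b, f}  B5 = {b, c, f}  B6 = {b, c, h}  B7 = {b, e, h}
Tree: B1–B2, B2–B3, B3–B4, B4–B5, B5–B6, B6–B7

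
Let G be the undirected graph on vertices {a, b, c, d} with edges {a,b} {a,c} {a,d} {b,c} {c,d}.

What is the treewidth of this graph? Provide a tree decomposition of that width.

Treewidth 2.
One such decomposition:
Bags: B1 = {a, c, d}  B2 = {a, b, c}
Tree: B1–B2

Every bag has size at most 3, so the width is 3 − 1 = 2 and tw(G) ≤ 2. For the lower bound, the 3 vertices {a, c, d} are pairwise adjacent, and any tree decomposition puts a clique entirely inside one bag — forcing width ≥ 2. Combining the bounds, tw(G) = 2.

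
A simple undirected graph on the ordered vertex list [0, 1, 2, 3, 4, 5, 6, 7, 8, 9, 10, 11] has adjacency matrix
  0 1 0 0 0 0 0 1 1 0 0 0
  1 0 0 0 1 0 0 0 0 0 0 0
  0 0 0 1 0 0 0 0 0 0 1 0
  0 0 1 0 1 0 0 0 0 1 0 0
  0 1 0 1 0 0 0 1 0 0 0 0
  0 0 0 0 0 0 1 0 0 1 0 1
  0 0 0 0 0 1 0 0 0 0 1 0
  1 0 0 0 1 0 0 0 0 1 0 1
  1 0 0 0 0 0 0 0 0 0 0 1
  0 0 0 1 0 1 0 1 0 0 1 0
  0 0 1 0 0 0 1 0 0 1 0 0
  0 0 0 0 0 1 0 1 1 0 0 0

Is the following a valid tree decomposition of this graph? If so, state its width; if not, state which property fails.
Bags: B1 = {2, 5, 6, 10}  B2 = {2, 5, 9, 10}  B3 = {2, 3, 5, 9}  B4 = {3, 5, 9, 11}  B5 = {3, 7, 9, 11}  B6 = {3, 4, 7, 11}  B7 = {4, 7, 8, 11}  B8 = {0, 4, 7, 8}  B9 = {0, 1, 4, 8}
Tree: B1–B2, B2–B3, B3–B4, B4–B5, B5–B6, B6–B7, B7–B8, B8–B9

Yes; width 3.

Every vertex of G appears in some bag (union = {0, 1, 2, 3, 4, 5, 6, 7, 8, 9, 10, 11}); every edge is covered by a bag; and for each vertex v the set of bags containing v is connected in the bag tree. The decomposition is therefore valid. The largest bag has 4 vertices, so the width is 3.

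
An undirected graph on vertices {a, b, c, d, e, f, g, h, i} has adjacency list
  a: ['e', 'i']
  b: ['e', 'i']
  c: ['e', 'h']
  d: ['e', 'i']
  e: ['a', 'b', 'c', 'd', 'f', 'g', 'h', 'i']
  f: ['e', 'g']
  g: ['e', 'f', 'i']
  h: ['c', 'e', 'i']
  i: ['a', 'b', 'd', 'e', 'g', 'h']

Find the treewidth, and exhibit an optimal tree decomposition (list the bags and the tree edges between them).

Each bag holds 3 vertices, so the decomposition has width 2, which upper-bounds the treewidth. Conversely, {c, e, h} is a clique of size 3, and the vertices of any clique must share a bag in every tree decomposition; so some bag has ≥ 3 vertices and tw(G) ≥ 2. Hence tw(G) = 2 exactly.

Treewidth 2.
One such decomposition:
Bags: B1 = {e, f, g}  B2 = {e, g, i}  B3 = {e, h, i}  B4 = {d, e, i}  B5 = {c, e, h}  B6 = {a, e, i}  B7 = {b, e, i}
Tree: B1–B2, B2–B3, B3–B4, B3–B5, B3–B6, B3–B7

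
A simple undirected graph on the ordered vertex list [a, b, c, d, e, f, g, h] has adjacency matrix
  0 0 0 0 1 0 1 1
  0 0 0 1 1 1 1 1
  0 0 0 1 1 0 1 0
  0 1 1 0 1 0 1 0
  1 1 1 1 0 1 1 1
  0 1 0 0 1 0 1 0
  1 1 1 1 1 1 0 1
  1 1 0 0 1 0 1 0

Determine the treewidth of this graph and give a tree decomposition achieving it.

Each bag holds 4 vertices, so the decomposition has width 3, which upper-bounds the treewidth. On the other hand G contains the 4-clique {c, d, e, g}. A clique must lie in a single bag of any decomposition, so no decomposition can have width below 3. Therefore the treewidth is 3.

Treewidth 3.
Bags: B1 = {b, d, e, g}  B2 = {b, e, g, h}  B3 = {a, e, g, h}  B4 = {c, d, e, g}  B5 = {b, e, f, g}
Tree: B1–B2, B2–B3, B1–B4, B1–B5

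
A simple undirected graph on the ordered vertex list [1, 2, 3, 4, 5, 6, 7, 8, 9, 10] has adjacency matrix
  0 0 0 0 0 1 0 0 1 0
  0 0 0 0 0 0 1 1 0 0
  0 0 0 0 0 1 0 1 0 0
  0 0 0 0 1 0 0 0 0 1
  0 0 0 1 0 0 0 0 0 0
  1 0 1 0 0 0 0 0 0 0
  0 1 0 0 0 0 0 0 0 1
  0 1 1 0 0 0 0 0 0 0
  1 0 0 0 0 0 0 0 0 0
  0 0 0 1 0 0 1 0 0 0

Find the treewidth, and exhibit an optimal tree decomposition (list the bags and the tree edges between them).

Treewidth 1.
One such decomposition:
Bags: B1 = {4, 5}  B2 = {4, 10}  B3 = {7, 10}  B4 = {2, 7}  B5 = {2, 8}  B6 = {3, 8}  B7 = {3, 6}  B8 = {1, 6}  B9 = {1, 9}
Tree: B1–B2, B2–B3, B3–B4, B4–B5, B5–B6, B6–B7, B7–B8, B8–B9

Every bag has size at most 2, so the width is 2 − 1 = 1 and tw(G) ≤ 1. G has an edge, so its treewidth is at least 1. Combining the bounds, tw(G) = 1.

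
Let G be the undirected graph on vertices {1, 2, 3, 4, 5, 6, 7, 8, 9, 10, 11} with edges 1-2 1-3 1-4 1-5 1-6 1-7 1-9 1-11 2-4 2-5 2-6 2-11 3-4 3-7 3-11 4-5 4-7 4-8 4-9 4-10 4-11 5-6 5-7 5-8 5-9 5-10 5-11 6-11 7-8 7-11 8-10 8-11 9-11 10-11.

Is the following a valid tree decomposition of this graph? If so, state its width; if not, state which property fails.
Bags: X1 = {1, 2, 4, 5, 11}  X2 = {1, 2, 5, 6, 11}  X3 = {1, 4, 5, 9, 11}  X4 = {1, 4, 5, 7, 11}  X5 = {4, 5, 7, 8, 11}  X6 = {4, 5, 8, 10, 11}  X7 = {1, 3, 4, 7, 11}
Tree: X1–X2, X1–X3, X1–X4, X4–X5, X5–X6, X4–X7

Every vertex of G appears in some bag (union = {1, 2, 3, 4, 5, 6, 7, 8, 9, 10, 11}); every edge is covered by a bag; and for each vertex v the set of bags containing v is connected in the bag tree. The decomposition is therefore valid. The largest bag has 5 vertices, so the width is 4.

Yes; width 4.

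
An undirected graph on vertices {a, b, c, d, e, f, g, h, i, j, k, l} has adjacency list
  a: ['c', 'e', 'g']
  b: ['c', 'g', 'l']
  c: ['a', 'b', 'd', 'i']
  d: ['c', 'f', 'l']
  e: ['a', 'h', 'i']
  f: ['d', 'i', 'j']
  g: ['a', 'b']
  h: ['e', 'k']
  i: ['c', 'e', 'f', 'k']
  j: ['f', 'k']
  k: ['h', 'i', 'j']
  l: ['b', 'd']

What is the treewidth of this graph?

3

A width-3 tree decomposition is:
Bags: B1 = {e, h, j, k}  B2 = {e, i, j, k}  B3 = {e, f, i, j}  B4 = {a, e, f, i}  B5 = {a, c, f, i}  B6 = {a, c, d, f}  B7 = {a, c, d, g}  B8 = {b, c, d, g}  B9 = {b, d, g, l}
Tree: B1–B2, B2–B3, B3–B4, B4–B5, B5–B6, B6–B7, B7–B8, B8–B9
Every bag has size at most 4, so the width is 4 − 1 = 3 and tw(G) ≤ 3. For the lower bound: the 4 vertex sets {h,j,k}, {e}, {i}, {a,c,d,f} are disjoint, each induces a connected subgraph, and every pair is joined by at least one edge of G. Contracting each set to a single vertex therefore yields K_{4} as a minor, and since treewidth is minor-monotone, tw(G) ≥ tw(K_{4}) = 3. Hence tw(G) = 3 exactly.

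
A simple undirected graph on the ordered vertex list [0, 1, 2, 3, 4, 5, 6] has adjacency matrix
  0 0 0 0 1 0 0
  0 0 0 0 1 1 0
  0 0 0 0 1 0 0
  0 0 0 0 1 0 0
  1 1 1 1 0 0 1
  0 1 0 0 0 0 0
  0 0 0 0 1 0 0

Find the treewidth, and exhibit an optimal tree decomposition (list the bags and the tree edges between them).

Each bag holds 2 vertices, so the decomposition has width 1, which upper-bounds the treewidth. Since G has at least one edge (e.g. 1–5), it is not an edgeless graph, so tw(G) ≥ 1. Combining the bounds, tw(G) = 1.

Treewidth 1.
One such decomposition:
Bags: B1 = {1, 5}  B2 = {1, 4}  B3 = {4, 6}  B4 = {0, 4}  B5 = {3, 4}  B6 = {2, 4}
Tree: B1–B2, B2–B3, B2–B4, B4–B5, B2–B6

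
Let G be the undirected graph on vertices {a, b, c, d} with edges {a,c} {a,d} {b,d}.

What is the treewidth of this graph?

1

A width-1 tree decomposition is:
Bags: B1 = {a, c}  B2 = {a, d}  B3 = {b, d}
Tree: B1–B2, B2–B3
Each bag holds 2 vertices, so the decomposition has width 1, which upper-bounds the treewidth. G has an edge, so its treewidth is at least 1. Combining the bounds, tw(G) = 1.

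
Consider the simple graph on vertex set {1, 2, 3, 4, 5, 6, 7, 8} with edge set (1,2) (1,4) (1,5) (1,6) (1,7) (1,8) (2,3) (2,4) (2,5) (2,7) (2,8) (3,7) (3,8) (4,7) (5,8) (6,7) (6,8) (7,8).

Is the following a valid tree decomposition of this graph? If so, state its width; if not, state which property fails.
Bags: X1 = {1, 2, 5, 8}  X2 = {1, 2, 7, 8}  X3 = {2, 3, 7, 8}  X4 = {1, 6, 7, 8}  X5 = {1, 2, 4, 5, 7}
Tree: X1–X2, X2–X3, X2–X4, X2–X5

No — bags containing vertex 5 are not connected in the tree.

A tree decomposition must satisfy three properties: every vertex lies in some bag; for every edge, both endpoints lie together in some bag; and for every vertex, the bags containing it form a connected subtree. Here bags containing vertex 5 are not connected in the tree, so the decomposition is invalid.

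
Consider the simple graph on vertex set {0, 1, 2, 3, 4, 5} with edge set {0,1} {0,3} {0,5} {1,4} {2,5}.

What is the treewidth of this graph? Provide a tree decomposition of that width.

Every bag has size at most 2, so the width is 2 − 1 = 1 and tw(G) ≤ 1. Since G has at least one edge (e.g. 0–1), it is not an edgeless graph, so tw(G) ≥ 1. Therefore the treewidth is 1.

Treewidth 1.
One optimal decomposition is:
Bags: B1 = {0, 1}  B2 = {0, 5}  B3 = {2, 5}  B4 = {0, 3}  B5 = {1, 4}
Tree: B1–B2, B2–B3, B1–B4, B1–B5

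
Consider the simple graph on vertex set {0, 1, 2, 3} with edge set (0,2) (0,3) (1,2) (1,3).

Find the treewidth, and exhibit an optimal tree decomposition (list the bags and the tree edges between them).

Treewidth 2.
Bags: B1 = {0, 1, 3}  B2 = {0, 1, 2}
Tree: B1–B2

The largest bag has 3 vertices, giving width 2; this decomposition certifies tw(G) ≤ 2. Since 1–3–0–2–1 is a cycle in G, G is not acyclic. Forests are exactly the graphs of treewidth ≤ 1, so tw(G) ≥ 2. Hence tw(G) = 2 exactly.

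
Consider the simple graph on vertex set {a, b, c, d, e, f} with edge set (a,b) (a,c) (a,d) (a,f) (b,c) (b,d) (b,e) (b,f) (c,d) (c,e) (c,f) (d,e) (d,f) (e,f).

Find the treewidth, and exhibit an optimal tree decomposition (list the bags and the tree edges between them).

The largest bag has 5 vertices, giving width 4; this decomposition certifies tw(G) ≤ 4. For the lower bound, the 5 vertices {b, c, d, e, f} are pairwise adjacent, and any tree decomposition puts a clique entirely inside one bag — forcing width ≥ 4. Therefore the treewidth is 4.

Treewidth 4.
One such decomposition:
Bags: B1 = {a, b, c, d, f}  B2 = {b, c, d, e, f}
Tree: B1–B2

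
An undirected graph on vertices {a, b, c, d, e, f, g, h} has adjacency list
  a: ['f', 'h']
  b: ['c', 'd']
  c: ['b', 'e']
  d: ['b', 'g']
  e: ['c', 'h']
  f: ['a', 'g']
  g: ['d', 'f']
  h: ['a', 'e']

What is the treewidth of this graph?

2

A width-2 tree decomposition is:
Bags: B1 = {a, f, h}  B2 = {f, g, h}  B3 = {d, g, h}  B4 = {b, d, h}  B5 = {b, c, h}  B6 = {c, e, h}
Tree: B1–B2, B2–B3, B3–B4, B4–B5, B5–B6
Every bag has size at most 3, so the width is 3 − 1 = 2 and tw(G) ≤ 2. The edges h–a–f–g–d–b–c–e–h form a cycle, so G is not a tree and its treewidth is at least 2. The upper and lower bounds meet at 2, so that is the treewidth.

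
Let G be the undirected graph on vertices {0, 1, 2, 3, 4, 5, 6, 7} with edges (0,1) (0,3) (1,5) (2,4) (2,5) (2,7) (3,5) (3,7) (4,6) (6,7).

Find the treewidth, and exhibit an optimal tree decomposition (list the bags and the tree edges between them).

Treewidth 2.
One such decomposition:
Bags: B1 = {2, 4, 6}  B2 = {2, 6, 7}  B3 = {2, 5, 7}  B4 = {3, 5, 7}  B5 = {1, 3, 5}  B6 = {0, 1, 3}
Tree: B1–B2, B2–B3, B3–B4, B4–B5, B5–B6

Each bag holds 3 vertices, so the decomposition has width 2, which upper-bounds the treewidth. For the lower bound, G contains the cycle 4–6–7–2–4, so G is not a forest; only forests have treewidth ≤ 1, hence tw(G) ≥ 2. Hence tw(G) = 2 exactly.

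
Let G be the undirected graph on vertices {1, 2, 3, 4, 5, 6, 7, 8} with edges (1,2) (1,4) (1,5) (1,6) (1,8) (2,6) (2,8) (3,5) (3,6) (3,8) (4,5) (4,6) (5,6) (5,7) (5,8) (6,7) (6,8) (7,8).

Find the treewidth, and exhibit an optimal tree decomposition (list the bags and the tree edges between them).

Each bag holds 4 vertices, so the decomposition has width 3, which upper-bounds the treewidth. For the lower bound, the 4 vertices {1, 2, 6, 8} are pairwise adjacent, and any tree decomposition puts a clique entirely inside one bag — forcing width ≥ 3. Combining the bounds, tw(G) = 3.

Treewidth 3.
Bags: B1 = {5, 6, 7, 8}  B2 = {3, 5, 6, 8}  B3 = {1, 5, 6, 8}  B4 = {1, 2, 6, 8}  B5 = {1, 4, 5, 6}
Tree: B1–B2, B2–B3, B3–B4, B3–B5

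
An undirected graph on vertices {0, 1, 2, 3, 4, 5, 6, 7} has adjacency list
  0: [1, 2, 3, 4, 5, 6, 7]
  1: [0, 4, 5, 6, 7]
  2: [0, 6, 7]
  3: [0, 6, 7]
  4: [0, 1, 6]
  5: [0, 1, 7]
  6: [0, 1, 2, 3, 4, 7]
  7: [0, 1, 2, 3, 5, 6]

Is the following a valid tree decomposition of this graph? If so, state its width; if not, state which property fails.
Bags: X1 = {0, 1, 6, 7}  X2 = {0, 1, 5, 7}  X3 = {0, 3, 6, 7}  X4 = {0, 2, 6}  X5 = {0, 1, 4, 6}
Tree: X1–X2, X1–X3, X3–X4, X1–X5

A tree decomposition must satisfy three properties: every vertex lies in some bag; for every edge, both endpoints lie together in some bag; and for every vertex, the bags containing it form a connected subtree. Here edge (7,2) lies in no bag, so the decomposition is invalid.

No — edge (7,2) lies in no bag.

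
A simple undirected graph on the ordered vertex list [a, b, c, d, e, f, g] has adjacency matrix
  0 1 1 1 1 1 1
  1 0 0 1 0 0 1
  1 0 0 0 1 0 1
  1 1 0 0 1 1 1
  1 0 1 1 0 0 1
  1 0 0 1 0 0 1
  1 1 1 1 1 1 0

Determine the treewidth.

3

A width-3 tree decomposition is:
Bags: B1 = {a, b, d, g}  B2 = {a, d, f, g}  B3 = {a, d, e, g}  B4 = {a, c, e, g}
Tree: B1–B2, B2–B3, B3–B4
Each bag holds 4 vertices, so the decomposition has width 3, which upper-bounds the treewidth. For the lower bound, the 4 vertices {a, d, e, g} are pairwise adjacent, and any tree decomposition puts a clique entirely inside one bag — forcing width ≥ 3. Therefore the treewidth is 3.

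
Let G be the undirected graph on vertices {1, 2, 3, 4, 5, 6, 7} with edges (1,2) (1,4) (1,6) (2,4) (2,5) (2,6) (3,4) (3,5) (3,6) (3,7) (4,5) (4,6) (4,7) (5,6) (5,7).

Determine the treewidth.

3

A width-3 tree decomposition is:
Bags: B1 = {2, 4, 5, 6}  B2 = {3, 4, 5, 6}  B3 = {1, 2, 4, 6}  B4 = {3, 4, 5, 7}
Tree: B1–B2, B1–B3, B2–B4
The largest bag has 4 vertices, giving width 3; this decomposition certifies tw(G) ≤ 3. Conversely, {1, 2, 4, 6} is a clique of size 4, and the vertices of any clique must share a bag in every tree decomposition; so some bag has ≥ 4 vertices and tw(G) ≥ 3. Combining the bounds, tw(G) = 3.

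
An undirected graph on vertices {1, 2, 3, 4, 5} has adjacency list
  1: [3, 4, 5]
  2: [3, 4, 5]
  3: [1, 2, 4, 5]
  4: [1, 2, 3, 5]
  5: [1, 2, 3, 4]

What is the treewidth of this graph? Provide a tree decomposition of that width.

Every bag has size at most 4, so the width is 4 − 1 = 3 and tw(G) ≤ 3. For the lower bound, the 4 vertices {1, 3, 4, 5} are pairwise adjacent, and any tree decomposition puts a clique entirely inside one bag — forcing width ≥ 3. Combining the bounds, tw(G) = 3.

Treewidth 3.
One such decomposition:
Bags: B1 = {1, 3, 4, 5}  B2 = {2, 3, 4, 5}
Tree: B1–B2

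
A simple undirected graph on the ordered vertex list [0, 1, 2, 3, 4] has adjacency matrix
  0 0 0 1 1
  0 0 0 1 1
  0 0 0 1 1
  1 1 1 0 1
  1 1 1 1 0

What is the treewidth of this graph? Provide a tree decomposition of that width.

Every bag has size at most 3, so the width is 3 − 1 = 2 and tw(G) ≤ 2. On the other hand G contains the 3-clique {0, 3, 4}. A clique must lie in a single bag of any decomposition, so no decomposition can have width below 2. Therefore the treewidth is 2.

Treewidth 2.
One such decomposition:
Bags: B1 = {0, 3, 4}  B2 = {1, 3, 4}  B3 = {2, 3, 4}
Tree: B1–B2, B1–B3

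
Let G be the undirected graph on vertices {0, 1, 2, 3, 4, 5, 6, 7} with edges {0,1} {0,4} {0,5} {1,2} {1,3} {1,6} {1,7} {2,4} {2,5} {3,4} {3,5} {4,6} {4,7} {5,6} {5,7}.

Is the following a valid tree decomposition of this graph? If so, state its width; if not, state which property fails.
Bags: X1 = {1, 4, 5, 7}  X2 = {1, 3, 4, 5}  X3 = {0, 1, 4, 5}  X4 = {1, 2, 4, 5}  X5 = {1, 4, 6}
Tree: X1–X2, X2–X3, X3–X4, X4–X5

No — edge (5,6) lies in no bag.

A tree decomposition must satisfy three properties: every vertex lies in some bag; for every edge, both endpoints lie together in some bag; and for every vertex, the bags containing it form a connected subtree. Here edge (5,6) lies in no bag, so the decomposition is invalid.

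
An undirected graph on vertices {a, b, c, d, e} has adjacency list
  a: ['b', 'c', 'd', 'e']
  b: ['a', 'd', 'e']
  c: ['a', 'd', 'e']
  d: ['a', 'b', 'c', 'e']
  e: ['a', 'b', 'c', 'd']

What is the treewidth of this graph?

A width-3 tree decomposition is:
Bags: B1 = {a, b, d, e}  B2 = {a, c, d, e}
Tree: B1–B2
Each bag holds 4 vertices, so the decomposition has width 3, which upper-bounds the treewidth. For the lower bound, the 4 vertices {a, c, d, e} are pairwise adjacent, and any tree decomposition puts a clique entirely inside one bag — forcing width ≥ 3. Therefore the treewidth is 3.

3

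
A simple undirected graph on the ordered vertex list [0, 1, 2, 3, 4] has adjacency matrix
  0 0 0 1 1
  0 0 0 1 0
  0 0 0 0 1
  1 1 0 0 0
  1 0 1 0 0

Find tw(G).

A width-1 tree decomposition is:
Bags: B1 = {2, 4}  B2 = {0, 4}  B3 = {0, 3}  B4 = {1, 3}
Tree: B1–B2, B2–B3, B3–B4
Every bag has size at most 2, so the width is 2 − 1 = 1 and tw(G) ≤ 1. Any graph with an edge has treewidth ≥ 1, and G has the edge 2–4. The upper and lower bounds meet at 1, so that is the treewidth.

1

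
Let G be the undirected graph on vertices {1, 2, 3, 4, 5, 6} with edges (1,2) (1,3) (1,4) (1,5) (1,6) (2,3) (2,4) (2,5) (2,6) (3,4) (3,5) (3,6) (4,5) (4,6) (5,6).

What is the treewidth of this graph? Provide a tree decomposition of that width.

Treewidth 5.
Bags: B1 = {1, 2, 3, 4, 5, 6}
Tree: (single bag)

A single bag containing all 6 vertices is trivially a valid decomposition of width 5. On the other hand G contains the 6-clique {1, 2, 3, 4, 5, 6}. A clique must lie in a single bag of any decomposition, so no decomposition can have width below 5. Hence tw(G) = 5 exactly.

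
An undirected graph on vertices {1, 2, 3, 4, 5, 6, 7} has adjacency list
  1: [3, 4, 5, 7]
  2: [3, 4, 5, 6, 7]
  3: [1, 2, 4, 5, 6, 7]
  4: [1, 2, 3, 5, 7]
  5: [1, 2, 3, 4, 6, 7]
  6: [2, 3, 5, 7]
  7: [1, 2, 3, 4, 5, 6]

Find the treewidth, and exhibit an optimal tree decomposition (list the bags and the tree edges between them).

Every bag has size at most 5, so the width is 5 − 1 = 4 and tw(G) ≤ 4. On the other hand G contains the 5-clique {1, 3, 4, 5, 7}. A clique must lie in a single bag of any decomposition, so no decomposition can have width below 4. Hence tw(G) = 4 exactly.

Treewidth 4.
Bags: B1 = {2, 3, 4, 5, 7}  B2 = {1, 3, 4, 5, 7}  B3 = {2, 3, 5, 6, 7}
Tree: B1–B2, B1–B3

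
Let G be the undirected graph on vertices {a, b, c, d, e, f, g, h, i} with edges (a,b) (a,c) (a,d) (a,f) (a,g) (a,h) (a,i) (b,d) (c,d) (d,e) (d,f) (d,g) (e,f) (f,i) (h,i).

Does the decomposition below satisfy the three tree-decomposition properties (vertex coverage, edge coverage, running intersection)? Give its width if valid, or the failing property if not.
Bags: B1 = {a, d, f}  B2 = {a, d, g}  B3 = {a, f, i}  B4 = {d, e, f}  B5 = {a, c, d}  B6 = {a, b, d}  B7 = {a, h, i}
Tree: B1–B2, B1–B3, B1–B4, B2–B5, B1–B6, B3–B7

Vertex coverage: the bags together contain {a, b, c, d, e, f, g, h, i}, the full vertex set. Edge coverage: each edge of G has both endpoints in at least one bag. Running intersection: for every vertex, the bags containing it form a connected subtree. All three properties hold, so this is a valid tree decomposition of width max|bag| − 1 = 2, and hence tw(G) ≤ 2.

Yes; width 2.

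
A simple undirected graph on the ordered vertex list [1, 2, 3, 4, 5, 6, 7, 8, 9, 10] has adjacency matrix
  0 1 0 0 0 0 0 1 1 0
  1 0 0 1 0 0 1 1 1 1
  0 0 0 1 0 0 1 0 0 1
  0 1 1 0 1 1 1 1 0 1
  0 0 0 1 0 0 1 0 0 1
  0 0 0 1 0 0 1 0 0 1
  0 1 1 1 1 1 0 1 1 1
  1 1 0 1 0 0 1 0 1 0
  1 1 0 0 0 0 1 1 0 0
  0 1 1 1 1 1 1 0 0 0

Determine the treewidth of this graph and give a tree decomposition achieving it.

Treewidth 3.
One such decomposition:
Bags: B1 = {2, 7, 8, 9}  B2 = {1, 2, 8, 9}  B3 = {2, 4, 7, 8}  B4 = {2, 4, 7, 10}  B5 = {4, 5, 7, 10}  B6 = {3, 4, 7, 10}  B7 = {4, 6, 7, 10}
Tree: B1–B2, B1–B3, B3–B4, B4–B5, B5–B6, B5–B7

Every bag has size at most 4, so the width is 4 − 1 = 3 and tw(G) ≤ 3. On the other hand G contains the 4-clique {1, 2, 8, 9}. A clique must lie in a single bag of any decomposition, so no decomposition can have width below 3. Combining the bounds, tw(G) = 3.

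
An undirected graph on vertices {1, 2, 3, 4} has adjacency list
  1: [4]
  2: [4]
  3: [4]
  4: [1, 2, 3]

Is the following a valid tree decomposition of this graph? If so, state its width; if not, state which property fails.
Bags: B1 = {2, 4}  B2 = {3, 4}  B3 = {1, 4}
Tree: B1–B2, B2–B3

Checking the three conditions: (i) the bags cover all of {1, 2, 3, 4}; (ii) for each edge, some bag contains both endpoints; (iii) the bags containing any fixed vertex form a subtree. All hold, so the decomposition is valid with width 2 − 1 = 1.

Yes; width 1.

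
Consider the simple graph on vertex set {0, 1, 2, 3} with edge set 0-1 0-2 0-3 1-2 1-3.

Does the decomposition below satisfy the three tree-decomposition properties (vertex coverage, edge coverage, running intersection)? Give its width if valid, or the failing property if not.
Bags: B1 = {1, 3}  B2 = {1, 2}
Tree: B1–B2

No — vertex 0 appears in no bag.

A tree decomposition must satisfy three properties: every vertex lies in some bag; for every edge, both endpoints lie together in some bag; and for every vertex, the bags containing it form a connected subtree. Here vertex 0 appears in no bag, so the decomposition is invalid.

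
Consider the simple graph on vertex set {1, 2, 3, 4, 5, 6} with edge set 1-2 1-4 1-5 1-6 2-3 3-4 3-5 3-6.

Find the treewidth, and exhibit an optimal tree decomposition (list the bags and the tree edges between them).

The largest bag has 3 vertices, giving width 2; this decomposition certifies tw(G) ≤ 2. Since 2–3–4–1–2 is a cycle in G, G is not acyclic. Forests are exactly the graphs of treewidth ≤ 1, so tw(G) ≥ 2. Combining the bounds, tw(G) = 2.

Treewidth 2.
One optimal decomposition is:
Bags: B1 = {1, 2, 3}  B2 = {1, 3, 4}  B3 = {1, 3, 6}  B4 = {1, 3, 5}
Tree: B1–B2, B2–B3, B3–B4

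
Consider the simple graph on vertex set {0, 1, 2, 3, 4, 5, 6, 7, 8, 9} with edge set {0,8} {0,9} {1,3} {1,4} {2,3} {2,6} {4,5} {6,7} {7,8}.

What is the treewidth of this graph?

1

A width-1 tree decomposition is:
Bags: B1 = {4, 5}  B2 = {1, 4}  B3 = {1, 3}  B4 = {2, 3}  B5 = {2, 6}  B6 = {6, 7}  B7 = {7, 8}  B8 = {0, 8}  B9 = {0, 9}
Tree: B1–B2, B2–B3, B3–B4, B4–B5, B5–B6, B6–B7, B7–B8, B8–B9
Every bag has size at most 2, so the width is 2 − 1 = 1 and tw(G) ≤ 1. Since G has at least one edge (e.g. 5–4), it is not an edgeless graph, so tw(G) ≥ 1. The upper and lower bounds meet at 1, so that is the treewidth.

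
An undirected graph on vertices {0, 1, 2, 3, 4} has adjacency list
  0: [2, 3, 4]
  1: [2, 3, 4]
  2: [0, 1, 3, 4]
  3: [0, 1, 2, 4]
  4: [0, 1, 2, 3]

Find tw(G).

3

A width-3 tree decomposition is:
Bags: B1 = {0, 2, 3, 4}  B2 = {1, 2, 3, 4}
Tree: B1–B2
Each bag holds 4 vertices, so the decomposition has width 3, which upper-bounds the treewidth. Conversely, {0, 2, 3, 4} is a clique of size 4, and the vertices of any clique must share a bag in every tree decomposition; so some bag has ≥ 4 vertices and tw(G) ≥ 3. The upper and lower bounds meet at 3, so that is the treewidth.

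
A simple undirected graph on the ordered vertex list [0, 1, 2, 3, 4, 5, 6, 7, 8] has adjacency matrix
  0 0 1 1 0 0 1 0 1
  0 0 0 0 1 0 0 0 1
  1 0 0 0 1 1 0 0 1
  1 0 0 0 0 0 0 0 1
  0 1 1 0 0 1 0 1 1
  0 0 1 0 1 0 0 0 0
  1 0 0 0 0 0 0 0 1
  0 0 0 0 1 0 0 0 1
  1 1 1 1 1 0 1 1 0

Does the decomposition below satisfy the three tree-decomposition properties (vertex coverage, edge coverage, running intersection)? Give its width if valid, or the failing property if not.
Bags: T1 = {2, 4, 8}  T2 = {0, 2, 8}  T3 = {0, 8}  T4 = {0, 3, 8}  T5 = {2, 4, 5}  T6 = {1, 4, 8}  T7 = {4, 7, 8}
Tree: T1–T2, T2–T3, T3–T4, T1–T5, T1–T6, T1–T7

A tree decomposition must satisfy three properties: every vertex lies in some bag; for every edge, both endpoints lie together in some bag; and for every vertex, the bags containing it form a connected subtree. Here vertex 6 appears in no bag, so the decomposition is invalid.

No — vertex 6 appears in no bag.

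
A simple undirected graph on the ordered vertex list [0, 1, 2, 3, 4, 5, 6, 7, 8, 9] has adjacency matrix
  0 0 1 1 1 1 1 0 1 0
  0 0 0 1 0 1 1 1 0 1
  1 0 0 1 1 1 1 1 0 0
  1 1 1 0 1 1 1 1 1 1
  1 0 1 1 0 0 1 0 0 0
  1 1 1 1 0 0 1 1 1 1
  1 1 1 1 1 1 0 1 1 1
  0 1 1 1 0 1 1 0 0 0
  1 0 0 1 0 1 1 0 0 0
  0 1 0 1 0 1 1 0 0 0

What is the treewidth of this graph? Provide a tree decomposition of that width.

Treewidth 4.
Bags: B1 = {0, 2, 3, 5, 6}  B2 = {0, 2, 3, 4, 6}  B3 = {2, 3, 5, 6, 7}  B4 = {1, 3, 5, 6, 7}  B5 = {1, 3, 5, 6, 9}  B6 = {0, 3, 5, 6, 8}
Tree: B1–B2, B1–B3, B3–B4, B4–B5, B1–B6

The largest bag has 5 vertices, giving width 4; this decomposition certifies tw(G) ≤ 4. Conversely, {0, 2, 3, 4, 6} is a clique of size 5, and the vertices of any clique must share a bag in every tree decomposition; so some bag has ≥ 5 vertices and tw(G) ≥ 4. Therefore the treewidth is 4.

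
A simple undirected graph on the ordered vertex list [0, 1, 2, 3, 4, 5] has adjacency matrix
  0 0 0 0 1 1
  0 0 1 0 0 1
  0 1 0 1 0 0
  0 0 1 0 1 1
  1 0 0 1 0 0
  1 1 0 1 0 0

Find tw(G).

2

A width-2 tree decomposition is:
Bags: B1 = {0, 3, 4}  B2 = {0, 3, 5}  B3 = {2, 3, 5}  B4 = {1, 2, 5}
Tree: B1–B2, B2–B3, B3–B4
Each bag holds 3 vertices, so the decomposition has width 2, which upper-bounds the treewidth. Since 4–0–5–3–4 is a cycle in G, G is not acyclic. Forests are exactly the graphs of treewidth ≤ 1, so tw(G) ≥ 2. Therefore the treewidth is 2.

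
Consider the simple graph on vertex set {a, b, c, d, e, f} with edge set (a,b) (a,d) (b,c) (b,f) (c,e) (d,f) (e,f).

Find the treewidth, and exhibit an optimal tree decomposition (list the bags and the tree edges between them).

The largest bag has 3 vertices, giving width 2; this decomposition certifies tw(G) ≤ 2. For the lower bound, G contains the cycle e–c–b–f–e, so G is not a forest; only forests have treewidth ≤ 1, hence tw(G) ≥ 2. Therefore the treewidth is 2.

Treewidth 2.
One such decomposition:
Bags: B1 = {c, e, f}  B2 = {b, c, f}  B3 = {b, d, f}  B4 = {a, b, d}
Tree: B1–B2, B2–B3, B3–B4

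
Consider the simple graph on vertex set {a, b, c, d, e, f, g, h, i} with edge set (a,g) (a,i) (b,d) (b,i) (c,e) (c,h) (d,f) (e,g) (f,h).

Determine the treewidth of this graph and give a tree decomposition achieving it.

Treewidth 2.
One such decomposition:
Bags: B1 = {a, e, g}  B2 = {a, c, e}  B3 = {a, c, h}  B4 = {a, f, h}  B5 = {a, d, f}  B6 = {a, b, d}  B7 = {a, b, i}
Tree: B1–B2, B2–B3, B3–B4, B4–B5, B5–B6, B6–B7

The largest bag has 3 vertices, giving width 2; this decomposition certifies tw(G) ≤ 2. Since a–g–e–c–h–f–d–b–i–a is a cycle in G, G is not acyclic. Forests are exactly the graphs of treewidth ≤ 1, so tw(G) ≥ 2. Combining the bounds, tw(G) = 2.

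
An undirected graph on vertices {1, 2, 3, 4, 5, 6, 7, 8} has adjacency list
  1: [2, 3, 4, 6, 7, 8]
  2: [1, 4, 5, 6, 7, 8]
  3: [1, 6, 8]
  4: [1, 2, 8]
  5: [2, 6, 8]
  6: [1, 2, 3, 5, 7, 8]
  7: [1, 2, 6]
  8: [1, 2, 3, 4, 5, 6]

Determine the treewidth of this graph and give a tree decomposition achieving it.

Each bag holds 4 vertices, so the decomposition has width 3, which upper-bounds the treewidth. Conversely, {1, 2, 4, 8} is a clique of size 4, and the vertices of any clique must share a bag in every tree decomposition; so some bag has ≥ 4 vertices and tw(G) ≥ 3. Combining the bounds, tw(G) = 3.

Treewidth 3.
One optimal decomposition is:
Bags: B1 = {2, 5, 6, 8}  B2 = {1, 2, 6, 8}  B3 = {1, 2, 4, 8}  B4 = {1, 2, 6, 7}  B5 = {1, 3, 6, 8}
Tree: B1–B2, B2–B3, B2–B4, B2–B5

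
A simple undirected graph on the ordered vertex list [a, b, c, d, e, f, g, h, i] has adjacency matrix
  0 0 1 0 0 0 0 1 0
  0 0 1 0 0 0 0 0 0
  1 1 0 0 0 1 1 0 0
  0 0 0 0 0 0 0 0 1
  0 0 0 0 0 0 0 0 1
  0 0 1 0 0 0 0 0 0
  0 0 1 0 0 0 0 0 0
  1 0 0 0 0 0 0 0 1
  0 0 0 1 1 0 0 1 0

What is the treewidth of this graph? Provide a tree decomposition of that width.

Treewidth 1.
Bags: B1 = {a, h}  B2 = {a, c}  B3 = {c, f}  B4 = {b, c}  B5 = {h, i}  B6 = {c, g}  B7 = {d, i}  B8 = {e, i}
Tree: B1–B2, B2–B3, B3–B4, B1–B5, B4–B6, B5–B7, B7–B8

Every bag has size at most 2, so the width is 2 − 1 = 1 and tw(G) ≤ 1. Any graph with an edge has treewidth ≥ 1, and G has the edge a–h. The upper and lower bounds meet at 1, so that is the treewidth.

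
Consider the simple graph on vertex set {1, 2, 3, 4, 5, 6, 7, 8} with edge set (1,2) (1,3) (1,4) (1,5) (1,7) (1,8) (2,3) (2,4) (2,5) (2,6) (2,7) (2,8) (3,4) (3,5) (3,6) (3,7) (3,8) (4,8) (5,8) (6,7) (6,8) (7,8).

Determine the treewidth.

A width-4 tree decomposition is:
Bags: B1 = {1, 2, 3, 5, 8}  B2 = {1, 2, 3, 7, 8}  B3 = {1, 2, 3, 4, 8}  B4 = {2, 3, 6, 7, 8}
Tree: B1–B2, B2–B3, B2–B4
Every bag has size at most 5, so the width is 5 − 1 = 4 and tw(G) ≤ 4. On the other hand G contains the 5-clique {1, 2, 3, 4, 8}. A clique must lie in a single bag of any decomposition, so no decomposition can have width below 4. Therefore the treewidth is 4.

4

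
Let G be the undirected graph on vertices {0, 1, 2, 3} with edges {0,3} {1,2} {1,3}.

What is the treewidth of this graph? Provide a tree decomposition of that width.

Treewidth 1.
One optimal decomposition is:
Bags: B1 = {0, 3}  B2 = {1, 3}  B3 = {1, 2}
Tree: B1–B2, B2–B3

Each bag holds 2 vertices, so the decomposition has width 1, which upper-bounds the treewidth. G has an edge, so its treewidth is at least 1. The upper and lower bounds meet at 1, so that is the treewidth.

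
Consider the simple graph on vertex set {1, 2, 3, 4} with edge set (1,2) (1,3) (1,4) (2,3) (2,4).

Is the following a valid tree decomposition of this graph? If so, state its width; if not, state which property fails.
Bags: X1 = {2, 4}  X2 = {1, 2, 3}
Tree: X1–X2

A tree decomposition must satisfy three properties: every vertex lies in some bag; for every edge, both endpoints lie together in some bag; and for every vertex, the bags containing it form a connected subtree. Here edge (1,4) lies in no bag, so the decomposition is invalid.

No — edge (1,4) lies in no bag.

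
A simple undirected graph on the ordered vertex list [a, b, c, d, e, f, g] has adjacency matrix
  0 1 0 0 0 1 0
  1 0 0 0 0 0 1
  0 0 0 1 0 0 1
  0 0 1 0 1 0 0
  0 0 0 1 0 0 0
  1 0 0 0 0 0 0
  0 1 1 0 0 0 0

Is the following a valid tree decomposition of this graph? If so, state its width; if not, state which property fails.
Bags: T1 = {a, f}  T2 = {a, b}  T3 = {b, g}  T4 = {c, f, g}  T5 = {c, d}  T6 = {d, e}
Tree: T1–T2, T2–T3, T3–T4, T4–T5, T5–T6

A tree decomposition must satisfy three properties: every vertex lies in some bag; for every edge, both endpoints lie together in some bag; and for every vertex, the bags containing it form a connected subtree. Here bags containing vertex f are not connected in the tree, so the decomposition is invalid.

No — bags containing vertex f are not connected in the tree.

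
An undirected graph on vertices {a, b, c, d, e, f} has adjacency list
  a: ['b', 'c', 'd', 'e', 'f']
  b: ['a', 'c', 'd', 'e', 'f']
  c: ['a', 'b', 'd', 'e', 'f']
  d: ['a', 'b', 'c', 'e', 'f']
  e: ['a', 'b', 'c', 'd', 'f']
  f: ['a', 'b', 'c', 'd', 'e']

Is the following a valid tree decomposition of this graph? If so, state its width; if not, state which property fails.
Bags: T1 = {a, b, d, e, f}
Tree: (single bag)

A tree decomposition must satisfy three properties: every vertex lies in some bag; for every edge, both endpoints lie together in some bag; and for every vertex, the bags containing it form a connected subtree. Here vertex c appears in no bag, so the decomposition is invalid.

No — vertex c appears in no bag.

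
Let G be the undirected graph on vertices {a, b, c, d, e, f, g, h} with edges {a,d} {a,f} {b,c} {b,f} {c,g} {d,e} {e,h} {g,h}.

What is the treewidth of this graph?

A width-2 tree decomposition is:
Bags: B1 = {b, c, f}  B2 = {a, c, f}  B3 = {a, c, d}  B4 = {c, d, e}  B5 = {c, e, h}  B6 = {c, g, h}
Tree: B1–B2, B2–B3, B3–B4, B4–B5, B5–B6
Each bag holds 3 vertices, so the decomposition has width 2, which upper-bounds the treewidth. The edges c–b–f–a–d–e–h–g–c form a cycle, so G is not a tree and its treewidth is at least 2. Combining the bounds, tw(G) = 2.

2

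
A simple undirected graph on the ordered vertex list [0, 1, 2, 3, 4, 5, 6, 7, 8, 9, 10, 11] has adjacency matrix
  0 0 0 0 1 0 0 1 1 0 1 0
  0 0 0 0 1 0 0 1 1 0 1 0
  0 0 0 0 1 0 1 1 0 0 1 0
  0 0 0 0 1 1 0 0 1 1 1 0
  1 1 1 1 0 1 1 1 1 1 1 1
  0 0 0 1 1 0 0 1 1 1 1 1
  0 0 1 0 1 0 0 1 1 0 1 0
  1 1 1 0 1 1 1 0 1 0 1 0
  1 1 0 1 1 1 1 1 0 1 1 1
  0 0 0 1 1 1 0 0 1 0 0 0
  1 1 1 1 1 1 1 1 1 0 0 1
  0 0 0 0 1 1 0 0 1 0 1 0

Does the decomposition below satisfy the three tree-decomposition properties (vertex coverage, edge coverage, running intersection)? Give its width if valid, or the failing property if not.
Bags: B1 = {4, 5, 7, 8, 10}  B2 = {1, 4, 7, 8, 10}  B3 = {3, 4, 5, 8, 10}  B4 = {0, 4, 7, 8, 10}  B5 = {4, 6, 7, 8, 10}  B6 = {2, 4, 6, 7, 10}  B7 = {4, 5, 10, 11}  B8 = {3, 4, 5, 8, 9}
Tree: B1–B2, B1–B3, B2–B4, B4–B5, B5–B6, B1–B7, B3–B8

A tree decomposition must satisfy three properties: every vertex lies in some bag; for every edge, both endpoints lie together in some bag; and for every vertex, the bags containing it form a connected subtree. Here edge (8,11) lies in no bag, so the decomposition is invalid.

No — edge (8,11) lies in no bag.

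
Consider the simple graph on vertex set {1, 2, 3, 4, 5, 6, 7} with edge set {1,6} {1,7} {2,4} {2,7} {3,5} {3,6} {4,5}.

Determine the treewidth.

A width-2 tree decomposition is:
Bags: B1 = {1, 2, 7}  B2 = {1, 2, 6}  B3 = {2, 3, 6}  B4 = {2, 3, 5}  B5 = {2, 4, 5}
Tree: B1–B2, B2–B3, B3–B4, B4–B5
Every bag has size at most 3, so the width is 3 − 1 = 2 and tw(G) ≤ 2. The edges 2–7–1–6–3–5–4–2 form a cycle, so G is not a tree and its treewidth is at least 2. Combining the bounds, tw(G) = 2.

2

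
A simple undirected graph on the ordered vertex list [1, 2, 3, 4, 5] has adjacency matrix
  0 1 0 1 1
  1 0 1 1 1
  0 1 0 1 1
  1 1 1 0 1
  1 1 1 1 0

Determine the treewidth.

3

A width-3 tree decomposition is:
Bags: B1 = {2, 3, 4, 5}  B2 = {1, 2, 4, 5}
Tree: B1–B2
Every bag has size at most 4, so the width is 4 − 1 = 3 and tw(G) ≤ 3. On the other hand G contains the 4-clique {1, 2, 4, 5}. A clique must lie in a single bag of any decomposition, so no decomposition can have width below 3. Combining the bounds, tw(G) = 3.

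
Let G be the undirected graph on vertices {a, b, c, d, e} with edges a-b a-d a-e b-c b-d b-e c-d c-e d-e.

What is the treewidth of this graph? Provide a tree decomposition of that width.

Treewidth 3.
One optimal decomposition is:
Bags: B1 = {b, c, d, e}  B2 = {a, b, d, e}
Tree: B1–B2

The largest bag has 4 vertices, giving width 3; this decomposition certifies tw(G) ≤ 3. For the lower bound, the 4 vertices {b, c, d, e} are pairwise adjacent, and any tree decomposition puts a clique entirely inside one bag — forcing width ≥ 3. Therefore the treewidth is 3.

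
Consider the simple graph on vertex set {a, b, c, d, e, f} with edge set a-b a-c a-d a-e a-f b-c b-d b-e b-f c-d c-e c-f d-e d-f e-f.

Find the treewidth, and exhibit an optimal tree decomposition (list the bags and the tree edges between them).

With just one bag of size 6, the width is 6 − 1 = 5, so tw(G) ≤ 5. Conversely, {a, b, c, d, e, f} is a clique of size 6, and the vertices of any clique must share a bag in every tree decomposition; so some bag has ≥ 6 vertices and tw(G) ≥ 5. Therefore the treewidth is 5.

Treewidth 5.
One such decomposition:
Bags: B1 = {a, b, c, d, e, f}
Tree: (single bag)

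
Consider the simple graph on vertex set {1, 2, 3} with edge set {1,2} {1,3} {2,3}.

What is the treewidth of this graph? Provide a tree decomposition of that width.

Treewidth 2.
One such decomposition:
Bags: B1 = {1, 2, 3}
Tree: (single bag)

With just one bag of size 3, the width is 3 − 1 = 2, so tw(G) ≤ 2. For the lower bound, the 3 vertices {1, 2, 3} are pairwise adjacent, and any tree decomposition puts a clique entirely inside one bag — forcing width ≥ 2. Therefore the treewidth is 2.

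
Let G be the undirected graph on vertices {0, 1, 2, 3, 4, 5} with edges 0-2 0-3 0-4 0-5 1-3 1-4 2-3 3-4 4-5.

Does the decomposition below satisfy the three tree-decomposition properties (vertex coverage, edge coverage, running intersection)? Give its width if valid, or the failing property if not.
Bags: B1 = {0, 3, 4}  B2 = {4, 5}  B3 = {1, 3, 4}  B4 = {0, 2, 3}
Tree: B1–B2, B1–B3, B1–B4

No — edge (0,5) lies in no bag.

A tree decomposition must satisfy three properties: every vertex lies in some bag; for every edge, both endpoints lie together in some bag; and for every vertex, the bags containing it form a connected subtree. Here edge (0,5) lies in no bag, so the decomposition is invalid.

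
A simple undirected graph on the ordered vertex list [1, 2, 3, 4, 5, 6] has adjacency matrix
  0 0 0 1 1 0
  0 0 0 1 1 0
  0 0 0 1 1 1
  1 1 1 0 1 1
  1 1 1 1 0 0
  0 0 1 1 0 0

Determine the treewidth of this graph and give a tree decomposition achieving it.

Treewidth 2.
One optimal decomposition is:
Bags: B1 = {3, 4, 5}  B2 = {2, 4, 5}  B3 = {1, 4, 5}  B4 = {3, 4, 6}
Tree: B1–B2, B1–B3, B1–B4

Each bag holds 3 vertices, so the decomposition has width 2, which upper-bounds the treewidth. Conversely, {1, 4, 5} is a clique of size 3, and the vertices of any clique must share a bag in every tree decomposition; so some bag has ≥ 3 vertices and tw(G) ≥ 2. Hence tw(G) = 2 exactly.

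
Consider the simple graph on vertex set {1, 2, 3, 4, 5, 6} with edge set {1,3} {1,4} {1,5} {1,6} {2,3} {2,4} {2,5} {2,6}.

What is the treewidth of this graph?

2

A width-2 tree decomposition is:
Bags: B1 = {1, 2, 5}  B2 = {1, 2, 4}  B3 = {1, 2, 3}  B4 = {1, 2, 6}
Tree: B1–B2, B2–B3, B3–B4
Every bag has size at most 3, so the width is 3 − 1 = 2 and tw(G) ≤ 2. The edges 5–2–4–1–5 form a cycle, so G is not a tree and its treewidth is at least 2. Hence tw(G) = 2 exactly.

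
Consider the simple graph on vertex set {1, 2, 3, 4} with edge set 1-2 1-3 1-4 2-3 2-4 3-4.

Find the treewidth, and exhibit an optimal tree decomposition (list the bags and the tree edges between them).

Treewidth 3.
One such decomposition:
Bags: B1 = {1, 2, 3, 4}
Tree: (single bag)

With just one bag of size 4, the width is 4 − 1 = 3, so tw(G) ≤ 3. On the other hand G contains the 4-clique {1, 2, 3, 4}. A clique must lie in a single bag of any decomposition, so no decomposition can have width below 3. Combining the bounds, tw(G) = 3.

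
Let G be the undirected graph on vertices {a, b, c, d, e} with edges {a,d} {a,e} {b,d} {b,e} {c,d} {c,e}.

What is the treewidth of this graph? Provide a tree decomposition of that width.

Every bag has size at most 3, so the width is 3 − 1 = 2 and tw(G) ≤ 2. Since b–e–a–d–b is a cycle in G, G is not acyclic. Forests are exactly the graphs of treewidth ≤ 1, so tw(G) ≥ 2. Hence tw(G) = 2 exactly.

Treewidth 2.
One such decomposition:
Bags: B1 = {b, d, e}  B2 = {a, d, e}  B3 = {c, d, e}
Tree: B1–B2, B2–B3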